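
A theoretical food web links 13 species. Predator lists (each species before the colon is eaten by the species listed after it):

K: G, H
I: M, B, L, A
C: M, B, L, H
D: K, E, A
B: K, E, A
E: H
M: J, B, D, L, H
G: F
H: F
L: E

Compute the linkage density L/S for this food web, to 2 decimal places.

There are L = 25 links among S = 13 species.
L/S = 25/13 = 1.9231 ≈ 1.92.

L/S = 1.92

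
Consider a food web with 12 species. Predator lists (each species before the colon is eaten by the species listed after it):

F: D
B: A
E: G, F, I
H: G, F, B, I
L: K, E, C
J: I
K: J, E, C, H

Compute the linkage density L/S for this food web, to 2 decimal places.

There are L = 17 links among S = 12 species.
L/S = 17/12 = 1.4167 ≈ 1.42.

L/S = 1.42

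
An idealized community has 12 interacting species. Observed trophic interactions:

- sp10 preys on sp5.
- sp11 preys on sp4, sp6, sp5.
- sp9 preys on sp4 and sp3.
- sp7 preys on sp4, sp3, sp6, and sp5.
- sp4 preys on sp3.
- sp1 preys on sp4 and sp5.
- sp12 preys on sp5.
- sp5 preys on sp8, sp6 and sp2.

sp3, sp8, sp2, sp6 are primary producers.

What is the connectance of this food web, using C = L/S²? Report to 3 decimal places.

C = 0.118

The web has S = 12 species and L = 17 feeding links.
C = L / S² = 17 / 144 = 0.1181 ≈ 0.118.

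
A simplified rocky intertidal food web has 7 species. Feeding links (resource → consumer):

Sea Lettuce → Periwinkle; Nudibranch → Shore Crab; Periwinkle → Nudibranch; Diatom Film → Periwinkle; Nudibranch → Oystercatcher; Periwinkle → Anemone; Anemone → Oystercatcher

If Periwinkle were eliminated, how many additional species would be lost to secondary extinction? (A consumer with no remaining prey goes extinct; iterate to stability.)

4

Remove Periwinkle.
Round 1: Anemone (all prey gone), Nudibranch (all prey gone) → extinct.
Round 2: Shore Crab (all prey gone), Oystercatcher (all prey gone) → extinct.
No further losses. Total secondary extinctions: 4.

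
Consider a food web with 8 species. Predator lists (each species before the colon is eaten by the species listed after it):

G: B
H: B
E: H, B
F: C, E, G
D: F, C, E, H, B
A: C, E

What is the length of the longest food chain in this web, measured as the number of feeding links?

4 links

One longest chain: D → F → E → H → B.
It has 5 species and 4 links.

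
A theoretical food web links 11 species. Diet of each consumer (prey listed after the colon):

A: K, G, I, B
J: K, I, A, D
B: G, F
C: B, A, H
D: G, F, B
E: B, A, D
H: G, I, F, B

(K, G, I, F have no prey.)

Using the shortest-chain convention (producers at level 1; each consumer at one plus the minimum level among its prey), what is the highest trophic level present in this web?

3

Producers (level 1): K, G, I, F.
Following each consumer down to its lowest-level prey: G → B → C (levels 1 through 3).
All prey of C (B 2, A 2, H 2) are at level 2 or above, so C is at level 1 + 2 = 3.
Every consumer has at least one prey at level 2 or below, so none exceeds level 3.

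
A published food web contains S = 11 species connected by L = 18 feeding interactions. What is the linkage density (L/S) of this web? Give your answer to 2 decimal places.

L/S = 1.64

There are L = 18 links among S = 11 species.
L/S = 18/11 = 1.6364 ≈ 1.64.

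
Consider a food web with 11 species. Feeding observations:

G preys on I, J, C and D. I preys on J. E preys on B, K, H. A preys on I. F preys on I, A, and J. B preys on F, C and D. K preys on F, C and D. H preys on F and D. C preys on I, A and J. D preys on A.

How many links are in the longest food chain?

One longest chain: J → I → A → D → H → E.
It has 6 species and 5 links.

5 links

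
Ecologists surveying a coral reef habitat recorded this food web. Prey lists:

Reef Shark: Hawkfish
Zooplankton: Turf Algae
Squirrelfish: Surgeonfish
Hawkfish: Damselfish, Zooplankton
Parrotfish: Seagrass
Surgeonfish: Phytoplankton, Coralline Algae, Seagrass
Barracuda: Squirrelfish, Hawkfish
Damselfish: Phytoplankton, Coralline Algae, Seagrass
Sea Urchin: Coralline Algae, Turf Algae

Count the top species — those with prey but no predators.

Top species (has prey, but nothing eats it): Sea Urchin, Parrotfish, Barracuda, Reef Shark.
Count: 4.

4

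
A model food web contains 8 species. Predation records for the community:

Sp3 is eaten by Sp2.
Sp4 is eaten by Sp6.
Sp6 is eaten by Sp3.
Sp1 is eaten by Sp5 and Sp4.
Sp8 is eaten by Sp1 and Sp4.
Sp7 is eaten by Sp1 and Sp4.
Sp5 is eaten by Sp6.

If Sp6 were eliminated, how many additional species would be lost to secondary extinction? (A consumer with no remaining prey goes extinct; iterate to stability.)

2

Remove Sp6.
Round 1: Sp3 (all prey gone) → extinct.
Round 2: Sp2 (all prey gone) → extinct.
No further losses. Total secondary extinctions: 2.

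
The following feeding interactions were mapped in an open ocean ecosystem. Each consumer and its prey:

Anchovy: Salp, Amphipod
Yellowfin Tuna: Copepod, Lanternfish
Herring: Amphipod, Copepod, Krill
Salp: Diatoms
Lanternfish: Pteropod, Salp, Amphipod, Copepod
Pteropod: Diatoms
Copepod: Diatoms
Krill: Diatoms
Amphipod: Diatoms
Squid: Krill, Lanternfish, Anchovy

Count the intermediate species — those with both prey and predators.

Intermediate species (has both prey and predators): Pteropod, Salp, Amphipod, Copepod, Krill, Lanternfish, Anchovy.
Count: 7.

7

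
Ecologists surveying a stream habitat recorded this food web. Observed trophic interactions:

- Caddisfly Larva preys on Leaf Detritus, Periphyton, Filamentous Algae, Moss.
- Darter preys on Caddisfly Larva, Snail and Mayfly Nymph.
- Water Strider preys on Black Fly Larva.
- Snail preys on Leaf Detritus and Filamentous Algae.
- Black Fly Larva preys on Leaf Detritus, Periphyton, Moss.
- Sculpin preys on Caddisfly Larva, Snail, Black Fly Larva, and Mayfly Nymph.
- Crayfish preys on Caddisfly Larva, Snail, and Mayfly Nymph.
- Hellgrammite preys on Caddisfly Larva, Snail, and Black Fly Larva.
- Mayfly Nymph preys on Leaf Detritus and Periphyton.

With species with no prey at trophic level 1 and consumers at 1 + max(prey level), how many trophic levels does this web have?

Basal resources (level 1): Periphyton, Filamentous Algae, Moss, Leaf Detritus.
Periphyton → Mayfly Nymph → Sculpin gives Sculpin level 3.
No species has a prey at level 3, so no species reaches level 4.

3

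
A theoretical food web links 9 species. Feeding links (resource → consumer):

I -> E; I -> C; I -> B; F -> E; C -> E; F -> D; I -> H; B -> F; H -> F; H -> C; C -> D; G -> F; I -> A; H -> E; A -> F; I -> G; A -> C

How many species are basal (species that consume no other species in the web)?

1

Basal species (no prey listed): I.
Count: 1.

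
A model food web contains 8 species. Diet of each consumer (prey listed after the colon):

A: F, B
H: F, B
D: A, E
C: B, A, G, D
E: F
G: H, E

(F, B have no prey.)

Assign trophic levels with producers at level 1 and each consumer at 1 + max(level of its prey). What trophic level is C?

Trophic level 4

F is a producer → level 1.
H eats F (level 1); other prey at levels: B 1 → level 2.
G eats H (level 2); other prey at levels: E 2 → level 3.
C eats G (level 3); other prey at levels: B 1, A 2, D 3 → level 4.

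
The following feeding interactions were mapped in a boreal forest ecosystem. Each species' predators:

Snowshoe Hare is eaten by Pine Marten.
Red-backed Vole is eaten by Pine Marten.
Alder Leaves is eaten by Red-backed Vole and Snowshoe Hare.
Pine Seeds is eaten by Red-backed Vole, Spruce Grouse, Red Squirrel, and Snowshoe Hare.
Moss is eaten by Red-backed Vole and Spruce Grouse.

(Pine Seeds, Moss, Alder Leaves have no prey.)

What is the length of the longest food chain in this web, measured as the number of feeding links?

One longest chain: Pine Seeds → Red-backed Vole → Pine Marten.
It has 3 species and 2 links.

2 links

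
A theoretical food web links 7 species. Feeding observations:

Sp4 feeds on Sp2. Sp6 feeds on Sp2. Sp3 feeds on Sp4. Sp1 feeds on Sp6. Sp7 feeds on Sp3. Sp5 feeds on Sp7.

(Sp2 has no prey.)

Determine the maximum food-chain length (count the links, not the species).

One longest chain: Sp2 → Sp4 → Sp3 → Sp7 → Sp5.
It has 5 species and 4 links.

4 links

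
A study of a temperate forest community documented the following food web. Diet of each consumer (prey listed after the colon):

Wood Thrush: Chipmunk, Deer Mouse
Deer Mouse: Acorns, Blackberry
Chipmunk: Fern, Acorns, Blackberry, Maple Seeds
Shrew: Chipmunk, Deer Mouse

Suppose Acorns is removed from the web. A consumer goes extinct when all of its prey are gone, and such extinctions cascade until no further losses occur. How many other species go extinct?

Remove Acorns.
Every predator of it retains at least one other prey: Chipmunk still has Fern, Blackberry, Maple Seeds; Deer Mouse still has Blackberry.
No consumer loses all prey, so no secondary extinctions occur.

0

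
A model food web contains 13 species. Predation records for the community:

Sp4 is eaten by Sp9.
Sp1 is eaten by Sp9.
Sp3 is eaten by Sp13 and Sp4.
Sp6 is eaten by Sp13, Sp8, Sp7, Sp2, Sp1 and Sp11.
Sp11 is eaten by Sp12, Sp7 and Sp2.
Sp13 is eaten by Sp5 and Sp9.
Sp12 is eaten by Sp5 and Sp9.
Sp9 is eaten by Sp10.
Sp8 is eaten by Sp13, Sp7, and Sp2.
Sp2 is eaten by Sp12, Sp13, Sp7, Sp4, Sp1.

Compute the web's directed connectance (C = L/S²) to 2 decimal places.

C = 0.15

The web has S = 13 species and L = 26 feeding links.
C = L / S² = 26 / 169 = 0.1538 ≈ 0.15.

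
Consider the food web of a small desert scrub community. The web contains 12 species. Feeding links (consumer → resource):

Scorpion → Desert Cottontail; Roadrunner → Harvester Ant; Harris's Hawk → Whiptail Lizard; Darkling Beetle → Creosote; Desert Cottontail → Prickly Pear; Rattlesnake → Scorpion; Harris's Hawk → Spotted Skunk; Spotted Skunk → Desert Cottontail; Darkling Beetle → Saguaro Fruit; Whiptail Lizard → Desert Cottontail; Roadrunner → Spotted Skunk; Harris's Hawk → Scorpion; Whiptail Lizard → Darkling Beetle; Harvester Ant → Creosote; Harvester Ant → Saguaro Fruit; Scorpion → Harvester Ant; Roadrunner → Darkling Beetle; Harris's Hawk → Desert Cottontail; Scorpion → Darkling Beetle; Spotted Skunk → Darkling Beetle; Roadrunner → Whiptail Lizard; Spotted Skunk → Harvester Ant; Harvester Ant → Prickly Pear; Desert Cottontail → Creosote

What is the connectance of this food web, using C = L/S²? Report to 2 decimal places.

The web has S = 12 species and L = 24 feeding links.
C = L / S² = 24 / 144 = 0.1667 ≈ 0.17.

C = 0.17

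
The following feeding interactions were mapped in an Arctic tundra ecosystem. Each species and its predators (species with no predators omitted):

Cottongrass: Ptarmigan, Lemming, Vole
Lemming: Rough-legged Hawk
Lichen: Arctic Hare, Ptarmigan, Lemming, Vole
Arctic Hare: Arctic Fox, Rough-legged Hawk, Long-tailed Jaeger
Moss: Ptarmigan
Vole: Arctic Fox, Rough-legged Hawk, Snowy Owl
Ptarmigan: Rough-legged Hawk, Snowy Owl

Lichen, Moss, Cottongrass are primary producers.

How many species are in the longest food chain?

3 species

One longest chain: Lichen → Arctic Hare → Arctic Fox.
It has 3 species and 2 links.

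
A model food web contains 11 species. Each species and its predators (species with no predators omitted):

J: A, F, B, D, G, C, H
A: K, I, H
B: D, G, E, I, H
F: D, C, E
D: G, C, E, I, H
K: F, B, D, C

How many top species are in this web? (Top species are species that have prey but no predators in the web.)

Top species (has prey, but nothing eats it): G, C, E, I, H.
Count: 5.

5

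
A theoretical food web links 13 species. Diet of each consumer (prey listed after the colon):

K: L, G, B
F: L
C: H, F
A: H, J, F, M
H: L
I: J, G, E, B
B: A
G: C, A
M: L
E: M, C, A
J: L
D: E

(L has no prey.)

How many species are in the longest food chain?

One longest chain: L → H → C → E → I.
It has 5 species and 4 links.

5 species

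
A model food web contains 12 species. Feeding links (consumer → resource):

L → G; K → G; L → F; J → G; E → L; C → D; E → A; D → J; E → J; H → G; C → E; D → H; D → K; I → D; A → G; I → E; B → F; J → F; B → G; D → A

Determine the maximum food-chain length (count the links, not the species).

3 links

One longest chain: G → A → E → I.
It has 4 species and 3 links.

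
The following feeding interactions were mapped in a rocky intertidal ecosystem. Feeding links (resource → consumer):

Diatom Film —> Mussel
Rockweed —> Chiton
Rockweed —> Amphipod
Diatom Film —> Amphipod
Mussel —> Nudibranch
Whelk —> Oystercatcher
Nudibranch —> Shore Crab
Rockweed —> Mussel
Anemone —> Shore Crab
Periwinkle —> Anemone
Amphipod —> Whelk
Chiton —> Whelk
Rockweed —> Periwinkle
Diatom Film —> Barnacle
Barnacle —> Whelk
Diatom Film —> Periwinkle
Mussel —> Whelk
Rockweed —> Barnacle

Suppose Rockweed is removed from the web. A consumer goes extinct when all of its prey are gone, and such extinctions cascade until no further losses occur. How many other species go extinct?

1

Remove Rockweed.
Round 1: Chiton (all prey gone) → extinct.
No further losses. Total secondary extinctions: 1.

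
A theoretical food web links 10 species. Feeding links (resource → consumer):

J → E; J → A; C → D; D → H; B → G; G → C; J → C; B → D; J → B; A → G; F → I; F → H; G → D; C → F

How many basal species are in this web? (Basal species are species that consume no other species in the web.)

Basal species (no prey listed): J.
Count: 1.

1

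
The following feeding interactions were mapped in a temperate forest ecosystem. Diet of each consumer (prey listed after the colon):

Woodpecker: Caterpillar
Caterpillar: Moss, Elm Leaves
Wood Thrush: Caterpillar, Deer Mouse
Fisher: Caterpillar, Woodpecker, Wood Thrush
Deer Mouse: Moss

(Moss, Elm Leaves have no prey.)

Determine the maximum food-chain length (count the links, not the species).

One longest chain: Moss → Caterpillar → Woodpecker → Fisher.
It has 4 species and 3 links.

3 links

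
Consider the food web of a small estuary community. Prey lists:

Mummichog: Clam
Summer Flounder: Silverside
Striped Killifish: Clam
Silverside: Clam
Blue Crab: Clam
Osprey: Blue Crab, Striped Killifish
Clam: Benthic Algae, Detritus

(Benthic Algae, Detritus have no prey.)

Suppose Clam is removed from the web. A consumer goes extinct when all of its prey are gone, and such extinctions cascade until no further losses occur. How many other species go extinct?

6

Remove Clam.
Round 1: Mummichog (all prey gone), Blue Crab (all prey gone), Striped Killifish (all prey gone), Silverside (all prey gone) → extinct.
Round 2: Osprey (all prey gone), Summer Flounder (all prey gone) → extinct.
No further losses. Total secondary extinctions: 6.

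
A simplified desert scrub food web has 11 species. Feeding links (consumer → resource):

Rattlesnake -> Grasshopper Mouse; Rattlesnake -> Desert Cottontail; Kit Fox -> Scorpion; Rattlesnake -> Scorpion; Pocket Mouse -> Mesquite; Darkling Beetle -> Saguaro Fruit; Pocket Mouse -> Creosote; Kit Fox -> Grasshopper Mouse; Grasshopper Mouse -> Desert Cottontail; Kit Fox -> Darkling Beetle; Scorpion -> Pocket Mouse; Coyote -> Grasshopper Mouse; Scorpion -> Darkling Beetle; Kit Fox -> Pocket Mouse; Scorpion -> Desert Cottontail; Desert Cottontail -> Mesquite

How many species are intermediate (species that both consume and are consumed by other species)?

Intermediate species (has both prey and predators): Darkling Beetle, Pocket Mouse, Desert Cottontail, Scorpion, Grasshopper Mouse.
Count: 5.

5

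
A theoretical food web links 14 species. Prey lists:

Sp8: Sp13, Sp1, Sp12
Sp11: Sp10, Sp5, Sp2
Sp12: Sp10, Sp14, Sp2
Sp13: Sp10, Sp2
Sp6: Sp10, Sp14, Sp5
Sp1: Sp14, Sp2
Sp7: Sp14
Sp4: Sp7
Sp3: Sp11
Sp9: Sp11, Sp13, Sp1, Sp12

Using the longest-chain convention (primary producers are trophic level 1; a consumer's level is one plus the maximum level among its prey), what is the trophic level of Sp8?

Sp14 is a producer → level 1.
Sp1 eats Sp14 (level 1); other prey at levels: Sp2 1 → level 2.
Sp8 eats Sp1 (level 2); other prey at levels: Sp13 2, Sp12 2 → level 3.

Trophic level 3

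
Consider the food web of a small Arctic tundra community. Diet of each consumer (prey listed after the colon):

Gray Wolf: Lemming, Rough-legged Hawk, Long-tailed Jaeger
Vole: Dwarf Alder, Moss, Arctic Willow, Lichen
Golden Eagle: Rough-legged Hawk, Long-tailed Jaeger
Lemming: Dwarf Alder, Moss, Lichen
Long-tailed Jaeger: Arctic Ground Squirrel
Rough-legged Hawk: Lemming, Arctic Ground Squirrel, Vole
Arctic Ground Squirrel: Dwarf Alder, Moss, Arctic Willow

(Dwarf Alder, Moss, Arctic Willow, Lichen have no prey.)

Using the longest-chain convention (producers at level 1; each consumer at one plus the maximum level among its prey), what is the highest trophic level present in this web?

4

Producers (level 1): Dwarf Alder, Moss, Arctic Willow, Lichen.
Dwarf Alder → Arctic Ground Squirrel → Long-tailed Jaeger → Gray Wolf gives Gray Wolf level 4.
No species has a prey at level 4, so no species reaches level 5.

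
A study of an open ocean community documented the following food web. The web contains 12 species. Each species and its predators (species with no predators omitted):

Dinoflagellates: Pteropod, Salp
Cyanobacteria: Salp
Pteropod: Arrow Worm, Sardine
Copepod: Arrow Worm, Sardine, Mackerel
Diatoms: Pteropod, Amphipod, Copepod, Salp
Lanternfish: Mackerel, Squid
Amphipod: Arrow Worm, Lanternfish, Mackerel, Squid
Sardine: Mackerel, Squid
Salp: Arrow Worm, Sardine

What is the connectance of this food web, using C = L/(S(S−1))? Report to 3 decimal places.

C = 0.167

The web has S = 12 species and L = 22 feeding links.
C = L / (S(S−1)) = 22 / 132 = 0.1667 ≈ 0.167.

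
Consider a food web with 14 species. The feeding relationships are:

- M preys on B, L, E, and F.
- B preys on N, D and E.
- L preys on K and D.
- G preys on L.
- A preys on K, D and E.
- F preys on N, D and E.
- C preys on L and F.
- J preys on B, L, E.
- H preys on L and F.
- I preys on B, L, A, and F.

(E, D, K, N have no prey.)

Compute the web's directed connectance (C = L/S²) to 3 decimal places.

C = 0.138

The web has S = 14 species and L = 27 feeding links.
C = L / S² = 27 / 196 = 0.1378 ≈ 0.138.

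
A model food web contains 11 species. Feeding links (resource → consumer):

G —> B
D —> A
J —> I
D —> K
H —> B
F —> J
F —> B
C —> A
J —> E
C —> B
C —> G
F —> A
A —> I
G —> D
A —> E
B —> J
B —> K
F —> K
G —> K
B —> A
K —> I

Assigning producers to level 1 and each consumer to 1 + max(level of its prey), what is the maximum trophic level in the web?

5

Producers (level 1): C, H, F.
C → G → D → A → E gives E level 5.
No species has a prey at level 5, so no species reaches level 6.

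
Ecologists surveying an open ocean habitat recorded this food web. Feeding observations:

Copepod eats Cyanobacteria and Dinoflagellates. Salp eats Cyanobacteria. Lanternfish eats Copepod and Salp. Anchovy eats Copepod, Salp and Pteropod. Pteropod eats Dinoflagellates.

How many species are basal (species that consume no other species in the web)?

2

Basal species (no prey listed): Dinoflagellates, Cyanobacteria.
Count: 2.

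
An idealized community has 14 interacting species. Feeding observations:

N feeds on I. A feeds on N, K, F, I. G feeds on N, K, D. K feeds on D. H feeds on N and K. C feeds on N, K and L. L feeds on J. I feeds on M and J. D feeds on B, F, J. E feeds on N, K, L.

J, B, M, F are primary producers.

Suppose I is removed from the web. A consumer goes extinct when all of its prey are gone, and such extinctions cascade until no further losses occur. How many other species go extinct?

1

Remove I.
Round 1: N (all prey gone) → extinct.
No further losses. Total secondary extinctions: 1.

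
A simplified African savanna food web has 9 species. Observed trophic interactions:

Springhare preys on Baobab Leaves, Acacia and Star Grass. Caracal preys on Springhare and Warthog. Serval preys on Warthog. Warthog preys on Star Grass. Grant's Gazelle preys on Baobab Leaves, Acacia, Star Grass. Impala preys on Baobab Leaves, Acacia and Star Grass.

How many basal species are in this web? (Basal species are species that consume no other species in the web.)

3

Basal species (no prey listed): Acacia, Baobab Leaves, Star Grass.
Count: 3.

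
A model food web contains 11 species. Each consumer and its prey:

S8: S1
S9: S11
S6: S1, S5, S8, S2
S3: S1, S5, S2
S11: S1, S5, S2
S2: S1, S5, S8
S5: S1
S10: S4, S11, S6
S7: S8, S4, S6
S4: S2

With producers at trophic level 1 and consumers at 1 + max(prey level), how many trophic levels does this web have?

5

Producers (level 1): S1.
S1 → S5 → S2 → S4 → S10 gives S10 level 5.
No species has a prey at level 5, so no species reaches level 6.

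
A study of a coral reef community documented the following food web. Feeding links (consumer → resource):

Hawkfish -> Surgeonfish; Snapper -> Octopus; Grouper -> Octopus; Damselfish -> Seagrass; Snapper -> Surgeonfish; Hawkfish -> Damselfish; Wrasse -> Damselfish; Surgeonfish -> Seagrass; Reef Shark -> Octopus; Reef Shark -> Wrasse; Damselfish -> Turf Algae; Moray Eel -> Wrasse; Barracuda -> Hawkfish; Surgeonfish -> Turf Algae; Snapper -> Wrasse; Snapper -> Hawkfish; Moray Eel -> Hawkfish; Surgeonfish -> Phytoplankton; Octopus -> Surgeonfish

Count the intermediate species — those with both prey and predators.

5

Intermediate species (has both prey and predators): Surgeonfish, Damselfish, Hawkfish, Octopus, Wrasse.
Count: 5.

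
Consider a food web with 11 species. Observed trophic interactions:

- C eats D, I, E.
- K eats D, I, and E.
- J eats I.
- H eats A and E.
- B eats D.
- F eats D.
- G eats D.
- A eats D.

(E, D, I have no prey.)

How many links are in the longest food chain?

One longest chain: D → A → H.
It has 3 species and 2 links.

2 links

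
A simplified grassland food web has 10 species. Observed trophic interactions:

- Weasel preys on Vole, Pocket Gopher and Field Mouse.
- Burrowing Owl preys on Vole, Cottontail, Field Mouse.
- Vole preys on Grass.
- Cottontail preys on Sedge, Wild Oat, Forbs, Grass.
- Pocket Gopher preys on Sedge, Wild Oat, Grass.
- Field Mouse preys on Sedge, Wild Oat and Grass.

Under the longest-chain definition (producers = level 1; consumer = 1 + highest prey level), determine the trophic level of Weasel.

Grass is a producer → level 1.
Vole eats Grass → level 2.
Weasel eats Vole (level 2); other prey at levels: Pocket Gopher 2, Field Mouse 2 → level 3.

Trophic level 3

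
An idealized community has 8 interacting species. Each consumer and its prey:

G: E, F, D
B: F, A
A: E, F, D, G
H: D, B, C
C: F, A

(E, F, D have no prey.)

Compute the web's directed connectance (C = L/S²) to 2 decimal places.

The web has S = 8 species and L = 14 feeding links.
C = L / S² = 14 / 64 = 0.2188 ≈ 0.22.

C = 0.22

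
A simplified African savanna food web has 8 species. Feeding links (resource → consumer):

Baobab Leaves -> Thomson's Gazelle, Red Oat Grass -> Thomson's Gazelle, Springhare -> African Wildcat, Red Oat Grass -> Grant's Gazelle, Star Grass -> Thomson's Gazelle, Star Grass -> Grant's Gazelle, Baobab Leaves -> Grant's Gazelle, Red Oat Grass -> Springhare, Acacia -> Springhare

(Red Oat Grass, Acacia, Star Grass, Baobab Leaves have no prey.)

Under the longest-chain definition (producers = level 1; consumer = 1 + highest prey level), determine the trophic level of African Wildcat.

Trophic level 3

Red Oat Grass is a producer → level 1.
Springhare eats Red Oat Grass (level 1); other prey at levels: Acacia 1 → level 2.
African Wildcat eats Springhare → level 3.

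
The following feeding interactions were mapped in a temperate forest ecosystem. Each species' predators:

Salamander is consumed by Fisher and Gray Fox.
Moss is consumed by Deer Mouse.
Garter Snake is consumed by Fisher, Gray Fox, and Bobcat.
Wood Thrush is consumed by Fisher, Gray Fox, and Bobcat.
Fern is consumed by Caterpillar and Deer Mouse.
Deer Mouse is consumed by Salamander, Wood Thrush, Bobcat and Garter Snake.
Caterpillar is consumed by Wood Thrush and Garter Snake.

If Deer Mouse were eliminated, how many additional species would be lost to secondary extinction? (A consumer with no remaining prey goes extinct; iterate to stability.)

1

Remove Deer Mouse.
Round 1: Salamander (all prey gone) → extinct.
No further losses. Total secondary extinctions: 1.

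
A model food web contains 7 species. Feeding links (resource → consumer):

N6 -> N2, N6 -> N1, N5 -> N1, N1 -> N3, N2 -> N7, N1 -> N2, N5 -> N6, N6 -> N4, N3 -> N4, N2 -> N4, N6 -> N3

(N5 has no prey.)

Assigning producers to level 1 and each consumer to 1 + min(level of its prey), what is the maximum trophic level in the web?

4

Producers (level 1): N5.
Following each consumer down to its lowest-level prey: N5 → N6 → N2 → N7 (levels 1 through 4).
All prey of N7 (N2 3) are at level 3 or above, so N7 is at level 1 + 3 = 4.
Every consumer has at least one prey at level 3 or below, so none exceeds level 4.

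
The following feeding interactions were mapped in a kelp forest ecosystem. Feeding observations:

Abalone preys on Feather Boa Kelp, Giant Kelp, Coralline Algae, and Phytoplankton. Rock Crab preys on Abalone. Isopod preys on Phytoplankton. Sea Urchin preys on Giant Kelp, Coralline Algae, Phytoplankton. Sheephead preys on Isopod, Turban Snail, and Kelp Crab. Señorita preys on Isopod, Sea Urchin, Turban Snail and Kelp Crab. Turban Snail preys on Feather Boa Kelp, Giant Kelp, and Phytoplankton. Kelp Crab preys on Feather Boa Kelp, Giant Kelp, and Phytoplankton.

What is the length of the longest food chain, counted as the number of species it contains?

One longest chain: Feather Boa Kelp → Abalone → Rock Crab.
It has 3 species and 2 links.

3 species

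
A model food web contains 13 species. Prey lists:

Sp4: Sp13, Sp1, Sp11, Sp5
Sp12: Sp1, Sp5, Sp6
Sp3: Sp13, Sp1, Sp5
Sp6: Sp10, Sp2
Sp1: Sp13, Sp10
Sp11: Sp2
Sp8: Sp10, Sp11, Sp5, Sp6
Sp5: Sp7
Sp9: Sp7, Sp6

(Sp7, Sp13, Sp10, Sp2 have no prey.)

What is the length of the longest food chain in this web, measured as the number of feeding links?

One longest chain: Sp13 → Sp1 → Sp4.
It has 3 species and 2 links.

2 links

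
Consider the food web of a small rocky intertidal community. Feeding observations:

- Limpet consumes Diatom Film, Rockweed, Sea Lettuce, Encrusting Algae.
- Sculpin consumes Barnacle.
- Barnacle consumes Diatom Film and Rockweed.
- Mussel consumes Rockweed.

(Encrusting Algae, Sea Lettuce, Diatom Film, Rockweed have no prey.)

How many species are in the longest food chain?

3 species

One longest chain: Diatom Film → Barnacle → Sculpin.
It has 3 species and 2 links.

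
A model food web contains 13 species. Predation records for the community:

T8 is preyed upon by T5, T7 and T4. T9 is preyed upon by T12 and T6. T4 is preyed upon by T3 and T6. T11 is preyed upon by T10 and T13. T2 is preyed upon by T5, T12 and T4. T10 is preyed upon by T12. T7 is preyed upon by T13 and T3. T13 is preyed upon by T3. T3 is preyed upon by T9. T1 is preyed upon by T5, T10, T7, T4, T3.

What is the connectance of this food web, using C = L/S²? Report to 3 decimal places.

C = 0.130

The web has S = 13 species and L = 22 feeding links.
C = L / S² = 22 / 169 = 0.1302 ≈ 0.130.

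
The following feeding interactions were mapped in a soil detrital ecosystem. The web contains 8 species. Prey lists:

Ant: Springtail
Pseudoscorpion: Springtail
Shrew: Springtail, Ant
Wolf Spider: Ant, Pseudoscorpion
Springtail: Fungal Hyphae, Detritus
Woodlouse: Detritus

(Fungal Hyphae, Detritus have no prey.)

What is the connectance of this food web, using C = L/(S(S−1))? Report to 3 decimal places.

The web has S = 8 species and L = 9 feeding links.
C = L / (S(S−1)) = 9 / 56 = 0.1607 ≈ 0.161.

C = 0.161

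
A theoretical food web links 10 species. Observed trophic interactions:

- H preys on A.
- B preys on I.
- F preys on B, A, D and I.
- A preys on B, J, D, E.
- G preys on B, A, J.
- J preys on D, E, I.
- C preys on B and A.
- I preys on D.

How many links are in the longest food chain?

4 links

One longest chain: D → I → B → A → F.
It has 5 species and 4 links.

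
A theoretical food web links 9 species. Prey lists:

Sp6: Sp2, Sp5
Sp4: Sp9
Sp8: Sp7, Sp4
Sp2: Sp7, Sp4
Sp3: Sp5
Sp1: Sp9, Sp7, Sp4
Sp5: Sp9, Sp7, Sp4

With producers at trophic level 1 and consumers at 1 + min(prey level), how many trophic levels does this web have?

3

Producers (level 1): Sp9, Sp7.
Following each consumer down to its lowest-level prey: Sp7 → Sp2 → Sp6 (levels 1 through 3).
All prey of Sp6 (Sp2 2, Sp5 2) are at level 2 or above, so Sp6 is at level 1 + 2 = 3.
Every consumer has at least one prey at level 2 or below, so none exceeds level 3.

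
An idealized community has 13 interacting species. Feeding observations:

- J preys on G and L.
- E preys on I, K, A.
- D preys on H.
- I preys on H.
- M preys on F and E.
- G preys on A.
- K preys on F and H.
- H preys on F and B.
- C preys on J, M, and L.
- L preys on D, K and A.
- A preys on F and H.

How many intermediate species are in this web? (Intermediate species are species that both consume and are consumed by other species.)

10

Intermediate species (has both prey and predators): H, K, D, I, A, G, L, E, M, J.
Count: 10.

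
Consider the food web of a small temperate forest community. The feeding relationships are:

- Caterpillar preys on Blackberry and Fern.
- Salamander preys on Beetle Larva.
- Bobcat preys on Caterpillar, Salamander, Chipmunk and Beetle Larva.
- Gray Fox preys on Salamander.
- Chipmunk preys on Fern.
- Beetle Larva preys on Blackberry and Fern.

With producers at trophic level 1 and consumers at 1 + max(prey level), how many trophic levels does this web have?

Producers (level 1): Blackberry, Fern.
Blackberry → Beetle Larva → Salamander → Gray Fox gives Gray Fox level 4.
No species has a prey at level 4, so no species reaches level 5.

4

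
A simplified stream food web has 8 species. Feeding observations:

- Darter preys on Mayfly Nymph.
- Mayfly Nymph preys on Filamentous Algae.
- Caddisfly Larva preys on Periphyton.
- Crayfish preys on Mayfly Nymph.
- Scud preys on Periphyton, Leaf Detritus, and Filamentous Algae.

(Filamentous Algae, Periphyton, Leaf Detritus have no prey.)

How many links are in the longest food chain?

2 links

One longest chain: Filamentous Algae → Mayfly Nymph → Darter.
It has 3 species and 2 links.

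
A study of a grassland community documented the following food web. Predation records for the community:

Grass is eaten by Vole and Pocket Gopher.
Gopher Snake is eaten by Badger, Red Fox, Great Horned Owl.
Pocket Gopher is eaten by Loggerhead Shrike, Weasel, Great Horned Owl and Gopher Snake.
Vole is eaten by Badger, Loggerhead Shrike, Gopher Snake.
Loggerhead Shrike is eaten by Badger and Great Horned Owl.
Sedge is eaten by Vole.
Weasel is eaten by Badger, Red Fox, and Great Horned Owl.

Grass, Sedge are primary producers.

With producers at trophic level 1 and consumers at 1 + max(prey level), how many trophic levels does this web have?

Producers (level 1): Grass, Sedge.
Grass → Pocket Gopher → Weasel → Red Fox gives Red Fox level 4.
No species has a prey at level 4, so no species reaches level 5.

4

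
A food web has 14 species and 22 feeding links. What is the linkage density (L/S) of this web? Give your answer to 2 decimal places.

L/S = 1.57

There are L = 22 links among S = 14 species.
L/S = 22/14 = 1.5714 ≈ 1.57.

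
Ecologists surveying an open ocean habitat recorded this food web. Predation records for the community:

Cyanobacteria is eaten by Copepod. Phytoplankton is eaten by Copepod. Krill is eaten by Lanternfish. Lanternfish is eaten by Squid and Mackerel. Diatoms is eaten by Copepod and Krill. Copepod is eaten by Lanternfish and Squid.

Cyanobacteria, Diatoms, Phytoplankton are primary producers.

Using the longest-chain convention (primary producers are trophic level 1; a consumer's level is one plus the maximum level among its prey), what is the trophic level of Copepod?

Cyanobacteria is a producer → level 1.
Copepod eats Cyanobacteria (level 1); other prey at levels: Diatoms 1, Phytoplankton 1 → level 2.

Trophic level 2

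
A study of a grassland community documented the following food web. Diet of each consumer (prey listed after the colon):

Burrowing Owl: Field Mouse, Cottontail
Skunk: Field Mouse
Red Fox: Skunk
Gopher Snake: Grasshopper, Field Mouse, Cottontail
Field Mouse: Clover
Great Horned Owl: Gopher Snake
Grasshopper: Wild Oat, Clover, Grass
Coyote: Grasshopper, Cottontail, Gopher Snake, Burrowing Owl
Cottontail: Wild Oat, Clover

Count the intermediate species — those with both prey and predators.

Intermediate species (has both prey and predators): Grasshopper, Field Mouse, Cottontail, Gopher Snake, Skunk, Burrowing Owl.
Count: 6.

6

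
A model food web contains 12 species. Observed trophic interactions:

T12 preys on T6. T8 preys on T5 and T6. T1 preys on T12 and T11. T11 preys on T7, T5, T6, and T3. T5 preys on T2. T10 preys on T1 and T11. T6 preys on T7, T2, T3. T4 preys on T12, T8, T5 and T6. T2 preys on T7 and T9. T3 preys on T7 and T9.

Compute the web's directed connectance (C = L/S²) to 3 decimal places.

C = 0.160

The web has S = 12 species and L = 23 feeding links.
C = L / S² = 23 / 144 = 0.1597 ≈ 0.160.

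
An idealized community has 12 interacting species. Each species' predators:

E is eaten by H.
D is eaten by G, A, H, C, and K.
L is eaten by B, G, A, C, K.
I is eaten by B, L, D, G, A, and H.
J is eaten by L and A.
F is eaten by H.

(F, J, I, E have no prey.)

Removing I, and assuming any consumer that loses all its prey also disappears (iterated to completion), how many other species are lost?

1

Remove I.
Round 1: D (all prey gone) → extinct.
No further losses. Total secondary extinctions: 1.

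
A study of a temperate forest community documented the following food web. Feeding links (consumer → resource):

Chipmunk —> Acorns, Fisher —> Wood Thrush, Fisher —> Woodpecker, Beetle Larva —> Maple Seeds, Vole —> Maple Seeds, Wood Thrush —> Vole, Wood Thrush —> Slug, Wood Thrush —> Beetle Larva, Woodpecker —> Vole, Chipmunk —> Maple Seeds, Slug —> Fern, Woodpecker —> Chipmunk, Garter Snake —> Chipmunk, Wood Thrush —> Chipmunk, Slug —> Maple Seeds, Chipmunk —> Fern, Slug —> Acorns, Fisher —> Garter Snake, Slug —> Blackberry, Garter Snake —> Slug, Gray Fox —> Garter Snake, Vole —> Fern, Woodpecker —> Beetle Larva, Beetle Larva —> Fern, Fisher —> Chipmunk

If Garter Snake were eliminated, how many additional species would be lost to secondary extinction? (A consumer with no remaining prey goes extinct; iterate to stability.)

1

Remove Garter Snake.
Round 1: Gray Fox (all prey gone) → extinct.
No further losses. Total secondary extinctions: 1.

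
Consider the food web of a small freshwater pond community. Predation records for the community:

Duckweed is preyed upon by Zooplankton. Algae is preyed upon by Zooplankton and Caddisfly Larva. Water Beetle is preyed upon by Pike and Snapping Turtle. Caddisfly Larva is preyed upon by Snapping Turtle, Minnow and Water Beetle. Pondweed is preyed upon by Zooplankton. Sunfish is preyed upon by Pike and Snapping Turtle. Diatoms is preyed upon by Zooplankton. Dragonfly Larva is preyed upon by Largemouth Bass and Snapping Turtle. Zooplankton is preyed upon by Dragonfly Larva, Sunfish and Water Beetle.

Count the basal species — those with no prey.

Basal species (no prey listed): Duckweed, Diatoms, Pondweed, Algae.
Count: 4.

4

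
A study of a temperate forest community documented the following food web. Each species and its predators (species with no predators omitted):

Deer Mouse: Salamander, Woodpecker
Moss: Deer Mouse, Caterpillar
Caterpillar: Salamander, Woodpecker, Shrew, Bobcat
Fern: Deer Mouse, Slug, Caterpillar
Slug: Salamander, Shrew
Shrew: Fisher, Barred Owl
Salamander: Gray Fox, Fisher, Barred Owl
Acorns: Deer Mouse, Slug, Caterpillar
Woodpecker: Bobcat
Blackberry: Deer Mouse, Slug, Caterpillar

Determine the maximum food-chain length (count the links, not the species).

3 links

One longest chain: Acorns → Deer Mouse → Salamander → Gray Fox.
It has 4 species and 3 links.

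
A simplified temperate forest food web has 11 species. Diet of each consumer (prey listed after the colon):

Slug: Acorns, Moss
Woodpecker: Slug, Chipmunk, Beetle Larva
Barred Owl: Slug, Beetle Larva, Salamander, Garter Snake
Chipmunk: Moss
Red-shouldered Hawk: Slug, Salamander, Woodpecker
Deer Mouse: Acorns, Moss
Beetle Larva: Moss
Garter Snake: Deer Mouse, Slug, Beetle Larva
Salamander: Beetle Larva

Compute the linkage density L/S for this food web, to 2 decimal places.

L/S = 1.82

There are L = 20 links among S = 11 species.
L/S = 20/11 = 1.8182 ≈ 1.82.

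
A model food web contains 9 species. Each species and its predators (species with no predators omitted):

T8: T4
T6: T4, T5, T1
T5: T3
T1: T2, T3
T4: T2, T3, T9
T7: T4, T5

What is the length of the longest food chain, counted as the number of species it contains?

3 species

One longest chain: T7 → T4 → T2.
It has 3 species and 2 links.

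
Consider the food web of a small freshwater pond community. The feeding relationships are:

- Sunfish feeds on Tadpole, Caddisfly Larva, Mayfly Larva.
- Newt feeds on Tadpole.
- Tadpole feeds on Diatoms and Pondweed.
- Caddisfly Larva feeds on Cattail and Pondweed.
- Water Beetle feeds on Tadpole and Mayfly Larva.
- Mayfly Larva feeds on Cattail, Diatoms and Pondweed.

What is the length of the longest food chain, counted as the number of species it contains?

3 species

One longest chain: Pondweed → Mayfly Larva → Water Beetle.
It has 3 species and 2 links.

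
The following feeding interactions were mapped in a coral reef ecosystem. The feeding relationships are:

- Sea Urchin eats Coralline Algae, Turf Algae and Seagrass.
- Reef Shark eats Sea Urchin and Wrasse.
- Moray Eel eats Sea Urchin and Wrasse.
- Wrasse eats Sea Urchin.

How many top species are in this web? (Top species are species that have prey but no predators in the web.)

2

Top species (has prey, but nothing eats it): Reef Shark, Moray Eel.
Count: 2.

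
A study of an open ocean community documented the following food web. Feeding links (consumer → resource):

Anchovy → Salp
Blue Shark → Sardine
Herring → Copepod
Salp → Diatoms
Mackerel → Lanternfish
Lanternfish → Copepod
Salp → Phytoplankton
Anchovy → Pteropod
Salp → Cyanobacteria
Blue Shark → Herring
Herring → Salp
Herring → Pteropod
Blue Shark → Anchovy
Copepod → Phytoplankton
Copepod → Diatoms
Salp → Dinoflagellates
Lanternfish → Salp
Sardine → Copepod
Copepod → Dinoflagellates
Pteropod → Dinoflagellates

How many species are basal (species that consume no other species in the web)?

Basal species (no prey listed): Dinoflagellates, Diatoms, Cyanobacteria, Phytoplankton.
Count: 4.

4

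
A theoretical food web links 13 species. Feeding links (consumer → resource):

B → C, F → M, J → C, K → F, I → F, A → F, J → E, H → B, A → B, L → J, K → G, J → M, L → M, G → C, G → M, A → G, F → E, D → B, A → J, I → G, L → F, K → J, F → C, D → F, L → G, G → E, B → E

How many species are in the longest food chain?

3 species

One longest chain: E → B → H.
It has 3 species and 2 links.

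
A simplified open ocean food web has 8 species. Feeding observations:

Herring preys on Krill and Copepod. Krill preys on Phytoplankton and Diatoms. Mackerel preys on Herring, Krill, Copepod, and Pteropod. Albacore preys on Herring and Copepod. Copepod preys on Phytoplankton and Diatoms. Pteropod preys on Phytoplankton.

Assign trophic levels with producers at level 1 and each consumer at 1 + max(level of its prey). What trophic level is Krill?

Trophic level 2

Phytoplankton is a producer → level 1.
Krill eats Phytoplankton (level 1); other prey at levels: Diatoms 1 → level 2.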